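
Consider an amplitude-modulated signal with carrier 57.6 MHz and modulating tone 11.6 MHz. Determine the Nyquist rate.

138.4 MHz

AM sidebands sit at fc ± fm = 46 MHz and 69.2 MHz.
Highest-frequency component: 69.2 MHz.
Nyquist rate = 2 × 69.2 MHz = 138.4 MHz.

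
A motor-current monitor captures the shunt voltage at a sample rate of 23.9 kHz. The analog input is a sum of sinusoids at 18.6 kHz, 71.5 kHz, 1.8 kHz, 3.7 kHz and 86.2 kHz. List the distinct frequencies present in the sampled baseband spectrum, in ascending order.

fs/2 = 11.95 kHz.
18.6 kHz > fs/2 = 11.95 kHz, folds to fs − 18.6 kHz = 5.3 kHz.
71.5 kHz mod fs = 23.7 kHz.
23.7 kHz > fs/2 = 11.95 kHz, folds to fs − 23.7 kHz = 0.2 kHz.
1.8 kHz ≤ fs/2 = 11.95 kHz, passes unchanged.
3.7 kHz ≤ fs/2 = 11.95 kHz, passes unchanged.
86.2 kHz mod fs = 14.5 kHz.
14.5 kHz > fs/2 = 11.95 kHz, folds to fs − 14.5 kHz = 9.4 kHz.
Distinct values: {0.2 kHz, 1.8 kHz, 3.7 kHz, 5.3 kHz, 9.4 kHz}.

0.2 kHz, 1.8 kHz, 3.7 kHz, 5.3 kHz, 9.4 kHz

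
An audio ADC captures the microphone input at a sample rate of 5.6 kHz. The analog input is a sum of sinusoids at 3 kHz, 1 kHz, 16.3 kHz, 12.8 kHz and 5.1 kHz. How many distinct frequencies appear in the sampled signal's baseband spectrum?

4

fs/2 = 2.8 kHz.
3 kHz > fs/2 = 2.8 kHz, folds to fs − 3 kHz = 2.6 kHz.
1 kHz ≤ fs/2 = 2.8 kHz, passes unchanged.
16.3 kHz mod fs = 5.1 kHz.
5.1 kHz > fs/2 = 2.8 kHz, folds to fs − 5.1 kHz = 0.5 kHz.
12.8 kHz mod fs = 1.6 kHz.
1.6 kHz ≤ fs/2 = 2.8 kHz, appears at 1.6 kHz.
5.1 kHz > fs/2 = 2.8 kHz, folds to fs − 5.1 kHz = 0.5 kHz.
Distinct values: {0.5 kHz, 1 kHz, 1.6 kHz, 2.6 kHz} → 4.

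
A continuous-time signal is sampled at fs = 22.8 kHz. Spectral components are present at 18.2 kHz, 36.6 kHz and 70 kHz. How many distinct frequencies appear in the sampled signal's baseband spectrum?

3

fs/2 = 11.4 kHz.
18.2 kHz > fs/2 = 11.4 kHz, folds to fs − 18.2 kHz = 4.6 kHz.
36.6 kHz mod fs = 13.8 kHz.
13.8 kHz > fs/2 = 11.4 kHz, folds to fs − 13.8 kHz = 9 kHz.
70 kHz mod fs = 1.6 kHz.
1.6 kHz ≤ fs/2 = 11.4 kHz, appears at 1.6 kHz.
Distinct values: {1.6 kHz, 4.6 kHz, 9 kHz} → 3.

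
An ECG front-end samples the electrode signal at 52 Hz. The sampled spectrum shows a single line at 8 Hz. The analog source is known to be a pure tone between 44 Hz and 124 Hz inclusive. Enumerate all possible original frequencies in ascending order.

Frequencies that alias to 8 Hz are k·fs ± 8 Hz for integer k ≥ 0.
k=0: 8 Hz.
k=1: 44 Hz, 60 Hz.
k=2: 96 Hz, 112 Hz.
k=3: 148 Hz, 164 Hz.
Within [44 Hz, 124 Hz]: 44 Hz, 60 Hz, 96 Hz, 112 Hz.

44 Hz, 60 Hz, 96 Hz, 112 Hz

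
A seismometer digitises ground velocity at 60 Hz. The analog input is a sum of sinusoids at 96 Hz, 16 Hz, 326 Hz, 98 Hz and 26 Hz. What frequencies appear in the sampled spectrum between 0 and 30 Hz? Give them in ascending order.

fs/2 = 30 Hz.
96 Hz mod fs = 36 Hz.
36 Hz > fs/2 = 30 Hz, folds to fs − 36 Hz = 24 Hz.
16 Hz ≤ fs/2 = 30 Hz, passes unchanged.
326 Hz mod fs = 26 Hz.
26 Hz ≤ fs/2 = 30 Hz, appears at 26 Hz.
98 Hz mod fs = 38 Hz.
38 Hz > fs/2 = 30 Hz, folds to fs − 38 Hz = 22 Hz.
26 Hz ≤ fs/2 = 30 Hz, passes unchanged.
Distinct values: {16 Hz, 22 Hz, 24 Hz, 26 Hz}.

16 Hz, 22 Hz, 24 Hz, 26 Hz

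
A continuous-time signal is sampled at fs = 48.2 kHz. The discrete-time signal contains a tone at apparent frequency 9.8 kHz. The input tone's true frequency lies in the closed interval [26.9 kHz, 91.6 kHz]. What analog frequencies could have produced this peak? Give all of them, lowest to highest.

38.4 kHz, 58 kHz, 86.6 kHz

Frequencies that alias to 9.8 kHz are k·fs ± 9.8 kHz for integer k ≥ 0.
k=0: 9.8 kHz.
k=1: 38.4 kHz, 58 kHz.
k=2: 86.6 kHz, 106.2 kHz.
k=3: 134.8 kHz, 154.4 kHz.
Within [26.9 kHz, 91.6 kHz]: 38.4 kHz, 58 kHz, 86.6 kHz.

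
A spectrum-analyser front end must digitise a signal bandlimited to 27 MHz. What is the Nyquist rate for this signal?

54 MHz

Nyquist rate = 2 × 27 MHz = 54 MHz.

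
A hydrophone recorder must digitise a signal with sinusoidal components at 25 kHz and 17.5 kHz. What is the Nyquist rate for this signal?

50 kHz

Highest-frequency component: 25 kHz.
Nyquist rate = 2 × 25 kHz = 50 kHz.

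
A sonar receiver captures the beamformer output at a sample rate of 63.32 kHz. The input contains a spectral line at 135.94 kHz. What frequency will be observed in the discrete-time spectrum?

9.3 kHz

135.94 kHz mod fs = 9.3 kHz.
9.3 kHz ≤ fs/2 = 31.66 kHz, appears at 9.3 kHz.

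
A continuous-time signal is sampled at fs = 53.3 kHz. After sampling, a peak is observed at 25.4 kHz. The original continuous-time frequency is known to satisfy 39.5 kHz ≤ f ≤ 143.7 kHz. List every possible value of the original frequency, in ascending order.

Frequencies that alias to 25.4 kHz are k·fs ± 25.4 kHz for integer k ≥ 0.
k=0: 25.4 kHz.
k=1: 27.9 kHz, 78.7 kHz.
k=2: 81.2 kHz, 132 kHz.
k=3: 134.5 kHz, 185.3 kHz.
k=4: 187.8 kHz, 238.6 kHz.
Within [39.5 kHz, 143.7 kHz]: 78.7 kHz, 81.2 kHz, 132 kHz, 134.5 kHz.

78.7 kHz, 81.2 kHz, 132 kHz, 134.5 kHz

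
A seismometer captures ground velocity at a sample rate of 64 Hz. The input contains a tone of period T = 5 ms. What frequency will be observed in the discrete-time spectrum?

8 Hz

T = 5 ms → f = 1/T = 200 Hz.
200 Hz mod fs = 8 Hz.
8 Hz ≤ fs/2 = 32 Hz, appears at 8 Hz.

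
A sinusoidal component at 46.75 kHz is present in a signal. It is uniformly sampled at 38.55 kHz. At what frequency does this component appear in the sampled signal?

8.2 kHz

46.75 kHz mod fs = 8.2 kHz.
8.2 kHz ≤ fs/2 = 19.275 kHz, appears at 8.2 kHz.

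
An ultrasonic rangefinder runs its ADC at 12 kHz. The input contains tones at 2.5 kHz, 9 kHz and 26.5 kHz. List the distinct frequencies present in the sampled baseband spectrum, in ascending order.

2.5 kHz, 3 kHz

fs/2 = 6 kHz.
2.5 kHz ≤ fs/2 = 6 kHz, passes unchanged.
9 kHz > fs/2 = 6 kHz, folds to fs − 9 kHz = 3 kHz.
26.5 kHz mod fs = 2.5 kHz.
2.5 kHz ≤ fs/2 = 6 kHz, appears at 2.5 kHz.
Distinct values: {2.5 kHz, 3 kHz}.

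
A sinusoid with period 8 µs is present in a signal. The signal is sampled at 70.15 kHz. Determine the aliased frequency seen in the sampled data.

15.3 kHz

T = 8 µs → f = 1/T = 125 kHz.
125 kHz mod fs = 54.85 kHz.
54.85 kHz > fs/2 = 35.075 kHz, folds to fs − 54.85 kHz = 15.3 kHz.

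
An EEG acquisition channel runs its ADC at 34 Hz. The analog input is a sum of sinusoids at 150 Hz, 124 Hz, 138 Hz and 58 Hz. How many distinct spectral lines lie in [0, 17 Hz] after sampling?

4

fs/2 = 17 Hz.
150 Hz mod fs = 14 Hz.
14 Hz ≤ fs/2 = 17 Hz, appears at 14 Hz.
124 Hz mod fs = 22 Hz.
22 Hz > fs/2 = 17 Hz, folds to fs − 22 Hz = 12 Hz.
138 Hz mod fs = 2 Hz.
2 Hz ≤ fs/2 = 17 Hz, appears at 2 Hz.
58 Hz mod fs = 24 Hz.
24 Hz > fs/2 = 17 Hz, folds to fs − 24 Hz = 10 Hz.
Distinct values: {2 Hz, 10 Hz, 12 Hz, 14 Hz} → 4.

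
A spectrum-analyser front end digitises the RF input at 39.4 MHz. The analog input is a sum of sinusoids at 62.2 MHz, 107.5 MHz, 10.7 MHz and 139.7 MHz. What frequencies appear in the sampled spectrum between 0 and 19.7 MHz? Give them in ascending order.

fs/2 = 19.7 MHz.
62.2 MHz mod fs = 22.8 MHz.
22.8 MHz > fs/2 = 19.7 MHz, folds to fs − 22.8 MHz = 16.6 MHz.
107.5 MHz mod fs = 28.7 MHz.
28.7 MHz > fs/2 = 19.7 MHz, folds to fs − 28.7 MHz = 10.7 MHz.
10.7 MHz ≤ fs/2 = 19.7 MHz, passes unchanged.
139.7 MHz mod fs = 21.5 MHz.
21.5 MHz > fs/2 = 19.7 MHz, folds to fs − 21.5 MHz = 17.9 MHz.
Distinct values: {10.7 MHz, 16.6 MHz, 17.9 MHz}.

10.7 MHz, 16.6 MHz, 17.9 MHz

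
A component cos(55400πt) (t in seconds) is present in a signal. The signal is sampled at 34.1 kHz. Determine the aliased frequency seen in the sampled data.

6.4 kHz

ω = 55400π rad/s → f = ω/(2π) = 27700 Hz = 27.7 kHz.
27.7 kHz > fs/2 = 17.05 kHz, folds to fs − 27.7 kHz = 6.4 kHz.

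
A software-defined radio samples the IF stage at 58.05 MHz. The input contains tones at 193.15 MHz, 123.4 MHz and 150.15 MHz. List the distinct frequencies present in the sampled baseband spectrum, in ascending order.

7.3 MHz, 19 MHz, 24 MHz

fs/2 = 29.025 MHz.
193.15 MHz mod fs = 19 MHz.
19 MHz ≤ fs/2 = 29.025 MHz, appears at 19 MHz.
123.4 MHz mod fs = 7.3 MHz.
7.3 MHz ≤ fs/2 = 29.025 MHz, appears at 7.3 MHz.
150.15 MHz mod fs = 34.05 MHz.
34.05 MHz > fs/2 = 29.025 MHz, folds to fs − 34.05 MHz = 24 MHz.
Distinct values: {7.3 MHz, 19 MHz, 24 MHz}.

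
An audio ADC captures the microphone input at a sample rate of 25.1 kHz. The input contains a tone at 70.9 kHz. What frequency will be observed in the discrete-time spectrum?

4.4 kHz

70.9 kHz mod fs = 20.7 kHz.
20.7 kHz > fs/2 = 12.55 kHz, folds to fs − 20.7 kHz = 4.4 kHz.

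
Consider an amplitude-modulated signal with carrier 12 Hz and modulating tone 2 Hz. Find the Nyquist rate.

28 Hz

AM sidebands sit at fc ± fm = 10 Hz and 14 Hz.
Highest-frequency component: 14 Hz.
Nyquist rate = 2 × 14 Hz = 28 Hz.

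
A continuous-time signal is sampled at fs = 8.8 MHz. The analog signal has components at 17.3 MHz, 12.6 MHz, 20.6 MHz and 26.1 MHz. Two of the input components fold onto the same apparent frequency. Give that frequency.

0.3 MHz

fs/2 = 4.4 MHz.
17.3 MHz mod fs = 8.5 MHz.
8.5 MHz > fs/2 = 4.4 MHz, folds to fs − 8.5 MHz = 0.3 MHz.
12.6 MHz mod fs = 3.8 MHz.
3.8 MHz ≤ fs/2 = 4.4 MHz, appears at 3.8 MHz.
20.6 MHz mod fs = 3 MHz.
3 MHz ≤ fs/2 = 4.4 MHz, appears at 3 MHz.
26.1 MHz mod fs = 8.5 MHz.
8.5 MHz > fs/2 = 4.4 MHz, folds to fs − 8.5 MHz = 0.3 MHz.
17.3 MHz and 26.1 MHz both map to 0.3 MHz.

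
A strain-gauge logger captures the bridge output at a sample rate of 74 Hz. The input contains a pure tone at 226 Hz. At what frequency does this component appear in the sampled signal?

226 Hz mod fs = 4 Hz.
4 Hz ≤ fs/2 = 37 Hz, appears at 4 Hz.

4 Hz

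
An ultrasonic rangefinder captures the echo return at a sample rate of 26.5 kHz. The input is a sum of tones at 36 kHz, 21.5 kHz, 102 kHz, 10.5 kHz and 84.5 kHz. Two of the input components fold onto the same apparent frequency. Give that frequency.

fs/2 = 13.25 kHz.
36 kHz mod fs = 9.5 kHz.
9.5 kHz ≤ fs/2 = 13.25 kHz, appears at 9.5 kHz.
21.5 kHz > fs/2 = 13.25 kHz, folds to fs − 21.5 kHz = 5 kHz.
102 kHz mod fs = 22.5 kHz.
22.5 kHz > fs/2 = 13.25 kHz, folds to fs − 22.5 kHz = 4 kHz.
10.5 kHz ≤ fs/2 = 13.25 kHz, passes unchanged.
84.5 kHz mod fs = 5 kHz.
5 kHz ≤ fs/2 = 13.25 kHz, appears at 5 kHz.
21.5 kHz and 84.5 kHz both map to 5 kHz.

5 kHz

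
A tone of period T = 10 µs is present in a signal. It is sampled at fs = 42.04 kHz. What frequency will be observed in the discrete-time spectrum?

T = 10 µs → f = 1/T = 100 kHz.
100 kHz mod fs = 15.92 kHz.
15.92 kHz ≤ fs/2 = 21.02 kHz, appears at 15.92 kHz.

15.92 kHz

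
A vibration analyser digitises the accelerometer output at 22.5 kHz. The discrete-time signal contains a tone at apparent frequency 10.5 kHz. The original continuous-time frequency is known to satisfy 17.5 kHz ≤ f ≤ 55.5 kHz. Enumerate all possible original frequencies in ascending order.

Frequencies that alias to 10.5 kHz are k·fs ± 10.5 kHz for integer k ≥ 0.
k=0: 10.5 kHz.
k=1: 12 kHz, 33 kHz.
k=2: 34.5 kHz, 55.5 kHz.
k=3: 57 kHz, 78 kHz.
Within [17.5 kHz, 55.5 kHz]: 33 kHz, 34.5 kHz, 55.5 kHz.

33 kHz, 34.5 kHz, 55.5 kHz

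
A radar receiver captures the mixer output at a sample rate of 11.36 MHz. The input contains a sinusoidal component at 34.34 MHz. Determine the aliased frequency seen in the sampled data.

0.26 MHz

34.34 MHz mod fs = 0.26 MHz.
0.26 MHz ≤ fs/2 = 5.68 MHz, appears at 0.26 MHz.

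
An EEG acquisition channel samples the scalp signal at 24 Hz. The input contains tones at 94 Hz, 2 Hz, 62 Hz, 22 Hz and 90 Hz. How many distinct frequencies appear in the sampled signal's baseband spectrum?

fs/2 = 12 Hz.
94 Hz mod fs = 22 Hz.
22 Hz > fs/2 = 12 Hz, folds to fs − 22 Hz = 2 Hz.
2 Hz ≤ fs/2 = 12 Hz, passes unchanged.
62 Hz mod fs = 14 Hz.
14 Hz > fs/2 = 12 Hz, folds to fs − 14 Hz = 10 Hz.
22 Hz > fs/2 = 12 Hz, folds to fs − 22 Hz = 2 Hz.
90 Hz mod fs = 18 Hz.
18 Hz > fs/2 = 12 Hz, folds to fs − 18 Hz = 6 Hz.
Distinct values: {2 Hz, 6 Hz, 10 Hz} → 3.

3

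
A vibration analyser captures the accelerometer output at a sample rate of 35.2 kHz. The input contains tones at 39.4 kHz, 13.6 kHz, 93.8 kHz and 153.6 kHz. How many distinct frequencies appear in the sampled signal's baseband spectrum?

4

fs/2 = 17.6 kHz.
39.4 kHz mod fs = 4.2 kHz.
4.2 kHz ≤ fs/2 = 17.6 kHz, appears at 4.2 kHz.
13.6 kHz ≤ fs/2 = 17.6 kHz, passes unchanged.
93.8 kHz mod fs = 23.4 kHz.
23.4 kHz > fs/2 = 17.6 kHz, folds to fs − 23.4 kHz = 11.8 kHz.
153.6 kHz mod fs = 12.8 kHz.
12.8 kHz ≤ fs/2 = 17.6 kHz, appears at 12.8 kHz.
Distinct values: {4.2 kHz, 11.8 kHz, 12.8 kHz, 13.6 kHz} → 4.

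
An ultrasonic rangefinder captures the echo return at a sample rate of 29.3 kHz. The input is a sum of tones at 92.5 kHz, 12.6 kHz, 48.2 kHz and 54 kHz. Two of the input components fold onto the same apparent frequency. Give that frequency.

4.6 kHz

fs/2 = 14.65 kHz.
92.5 kHz mod fs = 4.6 kHz.
4.6 kHz ≤ fs/2 = 14.65 kHz, appears at 4.6 kHz.
12.6 kHz ≤ fs/2 = 14.65 kHz, passes unchanged.
48.2 kHz mod fs = 18.9 kHz.
18.9 kHz > fs/2 = 14.65 kHz, folds to fs − 18.9 kHz = 10.4 kHz.
54 kHz mod fs = 24.7 kHz.
24.7 kHz > fs/2 = 14.65 kHz, folds to fs − 24.7 kHz = 4.6 kHz.
54 kHz and 92.5 kHz both map to 4.6 kHz.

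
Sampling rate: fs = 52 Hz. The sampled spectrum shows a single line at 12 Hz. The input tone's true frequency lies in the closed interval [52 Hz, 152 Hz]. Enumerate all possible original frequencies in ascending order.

Frequencies that alias to 12 Hz are k·fs ± 12 Hz for integer k ≥ 0.
k=0: 12 Hz.
k=1: 40 Hz, 64 Hz.
k=2: 92 Hz, 116 Hz.
k=3: 144 Hz, 168 Hz.
k=4: 196 Hz, 220 Hz.
Within [52 Hz, 152 Hz]: 64 Hz, 92 Hz, 116 Hz, 144 Hz.

64 Hz, 92 Hz, 116 Hz, 144 Hz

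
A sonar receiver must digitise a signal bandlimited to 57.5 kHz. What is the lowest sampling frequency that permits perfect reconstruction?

Nyquist rate = 2 × 57.5 kHz = 115 kHz.

115 kHz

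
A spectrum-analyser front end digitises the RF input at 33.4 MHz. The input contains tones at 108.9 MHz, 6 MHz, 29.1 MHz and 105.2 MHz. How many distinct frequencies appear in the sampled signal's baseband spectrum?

4

fs/2 = 16.7 MHz.
108.9 MHz mod fs = 8.7 MHz.
8.7 MHz ≤ fs/2 = 16.7 MHz, appears at 8.7 MHz.
6 MHz ≤ fs/2 = 16.7 MHz, passes unchanged.
29.1 MHz > fs/2 = 16.7 MHz, folds to fs − 29.1 MHz = 4.3 MHz.
105.2 MHz mod fs = 5 MHz.
5 MHz ≤ fs/2 = 16.7 MHz, appears at 5 MHz.
Distinct values: {4.3 MHz, 5 MHz, 6 MHz, 8.7 MHz} → 4.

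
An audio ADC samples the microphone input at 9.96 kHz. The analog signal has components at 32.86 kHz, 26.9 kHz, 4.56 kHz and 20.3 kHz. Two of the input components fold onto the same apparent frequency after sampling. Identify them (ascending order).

26.9 kHz, 32.86 kHz

fs/2 = 4.98 kHz.
32.86 kHz mod fs = 2.98 kHz.
2.98 kHz ≤ fs/2 = 4.98 kHz, appears at 2.98 kHz.
26.9 kHz mod fs = 6.98 kHz.
6.98 kHz > fs/2 = 4.98 kHz, folds to fs − 6.98 kHz = 2.98 kHz.
4.56 kHz ≤ fs/2 = 4.98 kHz, passes unchanged.
20.3 kHz mod fs = 0.38 kHz.
0.38 kHz ≤ fs/2 = 4.98 kHz, appears at 0.38 kHz.
26.9 kHz and 32.86 kHz both map to 2.98 kHz.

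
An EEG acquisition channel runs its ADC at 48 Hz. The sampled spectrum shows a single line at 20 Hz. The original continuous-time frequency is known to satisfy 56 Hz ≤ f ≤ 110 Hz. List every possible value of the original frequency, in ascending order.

68 Hz, 76 Hz

Frequencies that alias to 20 Hz are k·fs ± 20 Hz for integer k ≥ 0.
k=0: 20 Hz.
k=1: 28 Hz, 68 Hz.
k=2: 76 Hz, 116 Hz.
k=3: 124 Hz, 164 Hz.
Within [56 Hz, 110 Hz]: 68 Hz, 76 Hz.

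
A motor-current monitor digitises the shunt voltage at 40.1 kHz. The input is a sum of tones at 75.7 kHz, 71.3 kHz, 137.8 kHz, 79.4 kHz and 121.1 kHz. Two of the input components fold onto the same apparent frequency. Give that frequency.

fs/2 = 20.05 kHz.
75.7 kHz mod fs = 35.6 kHz.
35.6 kHz > fs/2 = 20.05 kHz, folds to fs − 35.6 kHz = 4.5 kHz.
71.3 kHz mod fs = 31.2 kHz.
31.2 kHz > fs/2 = 20.05 kHz, folds to fs − 31.2 kHz = 8.9 kHz.
137.8 kHz mod fs = 17.5 kHz.
17.5 kHz ≤ fs/2 = 20.05 kHz, appears at 17.5 kHz.
79.4 kHz mod fs = 39.3 kHz.
39.3 kHz > fs/2 = 20.05 kHz, folds to fs − 39.3 kHz = 0.8 kHz.
121.1 kHz mod fs = 0.8 kHz.
0.8 kHz ≤ fs/2 = 20.05 kHz, appears at 0.8 kHz.
79.4 kHz and 121.1 kHz both map to 0.8 kHz.

0.8 kHz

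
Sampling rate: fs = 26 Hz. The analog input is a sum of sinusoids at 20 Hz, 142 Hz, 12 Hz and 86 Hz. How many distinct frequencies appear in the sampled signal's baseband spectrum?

3

fs/2 = 13 Hz.
20 Hz > fs/2 = 13 Hz, folds to fs − 20 Hz = 6 Hz.
142 Hz mod fs = 12 Hz.
12 Hz ≤ fs/2 = 13 Hz, appears at 12 Hz.
12 Hz ≤ fs/2 = 13 Hz, passes unchanged.
86 Hz mod fs = 8 Hz.
8 Hz ≤ fs/2 = 13 Hz, appears at 8 Hz.
Distinct values: {6 Hz, 8 Hz, 12 Hz} → 3.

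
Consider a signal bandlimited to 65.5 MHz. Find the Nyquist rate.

Nyquist rate = 2 × 65.5 MHz = 131 MHz.

131 MHz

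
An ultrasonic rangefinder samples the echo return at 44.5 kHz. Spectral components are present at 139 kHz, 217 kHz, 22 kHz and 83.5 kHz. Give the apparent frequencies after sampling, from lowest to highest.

fs/2 = 22.25 kHz.
139 kHz mod fs = 5.5 kHz.
5.5 kHz ≤ fs/2 = 22.25 kHz, appears at 5.5 kHz.
217 kHz mod fs = 39 kHz.
39 kHz > fs/2 = 22.25 kHz, folds to fs − 39 kHz = 5.5 kHz.
22 kHz ≤ fs/2 = 22.25 kHz, passes unchanged.
83.5 kHz mod fs = 39 kHz.
39 kHz > fs/2 = 22.25 kHz, folds to fs − 39 kHz = 5.5 kHz.
Distinct values: {5.5 kHz, 22 kHz}.

5.5 kHz, 22 kHz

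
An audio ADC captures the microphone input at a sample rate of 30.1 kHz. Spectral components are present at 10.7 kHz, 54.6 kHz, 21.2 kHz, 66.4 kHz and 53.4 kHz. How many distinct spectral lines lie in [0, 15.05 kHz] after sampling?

fs/2 = 15.05 kHz.
10.7 kHz ≤ fs/2 = 15.05 kHz, passes unchanged.
54.6 kHz mod fs = 24.5 kHz.
24.5 kHz > fs/2 = 15.05 kHz, folds to fs − 24.5 kHz = 5.6 kHz.
21.2 kHz > fs/2 = 15.05 kHz, folds to fs − 21.2 kHz = 8.9 kHz.
66.4 kHz mod fs = 6.2 kHz.
6.2 kHz ≤ fs/2 = 15.05 kHz, appears at 6.2 kHz.
53.4 kHz mod fs = 23.3 kHz.
23.3 kHz > fs/2 = 15.05 kHz, folds to fs − 23.3 kHz = 6.8 kHz.
Distinct values: {5.6 kHz, 6.2 kHz, 6.8 kHz, 8.9 kHz, 10.7 kHz} → 5.

5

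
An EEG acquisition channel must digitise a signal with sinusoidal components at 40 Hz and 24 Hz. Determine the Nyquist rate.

80 Hz

Highest-frequency component: 40 Hz.
Nyquist rate = 2 × 40 Hz = 80 Hz.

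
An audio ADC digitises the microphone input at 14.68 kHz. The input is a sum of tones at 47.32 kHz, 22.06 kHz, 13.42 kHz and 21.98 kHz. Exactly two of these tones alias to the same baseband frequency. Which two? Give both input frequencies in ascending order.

21.98 kHz, 22.06 kHz

fs/2 = 7.34 kHz.
47.32 kHz mod fs = 3.28 kHz.
3.28 kHz ≤ fs/2 = 7.34 kHz, appears at 3.28 kHz.
22.06 kHz mod fs = 7.38 kHz.
7.38 kHz > fs/2 = 7.34 kHz, folds to fs − 7.38 kHz = 7.3 kHz.
13.42 kHz > fs/2 = 7.34 kHz, folds to fs − 13.42 kHz = 1.26 kHz.
21.98 kHz mod fs = 7.3 kHz.
7.3 kHz ≤ fs/2 = 7.34 kHz, appears at 7.3 kHz.
21.98 kHz and 22.06 kHz both map to 7.3 kHz.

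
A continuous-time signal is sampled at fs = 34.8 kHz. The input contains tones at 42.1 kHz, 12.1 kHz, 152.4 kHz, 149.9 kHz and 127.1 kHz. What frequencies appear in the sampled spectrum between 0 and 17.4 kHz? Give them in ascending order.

fs/2 = 17.4 kHz.
42.1 kHz mod fs = 7.3 kHz.
7.3 kHz ≤ fs/2 = 17.4 kHz, appears at 7.3 kHz.
12.1 kHz ≤ fs/2 = 17.4 kHz, passes unchanged.
152.4 kHz mod fs = 13.2 kHz.
13.2 kHz ≤ fs/2 = 17.4 kHz, appears at 13.2 kHz.
149.9 kHz mod fs = 10.7 kHz.
10.7 kHz ≤ fs/2 = 17.4 kHz, appears at 10.7 kHz.
127.1 kHz mod fs = 22.7 kHz.
22.7 kHz > fs/2 = 17.4 kHz, folds to fs − 22.7 kHz = 12.1 kHz.
Distinct values: {7.3 kHz, 10.7 kHz, 12.1 kHz, 13.2 kHz}.

7.3 kHz, 10.7 kHz, 12.1 kHz, 13.2 kHz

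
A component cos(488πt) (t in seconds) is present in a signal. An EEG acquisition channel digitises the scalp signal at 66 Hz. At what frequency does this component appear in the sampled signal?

ω = 488π rad/s → f = ω/(2π) = 244 Hz.
244 Hz mod fs = 46 Hz.
46 Hz > fs/2 = 33 Hz, folds to fs − 46 Hz = 20 Hz.

20 Hz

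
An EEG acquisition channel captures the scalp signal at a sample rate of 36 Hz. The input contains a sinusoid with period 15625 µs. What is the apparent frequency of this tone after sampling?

T = 15625 µs → f = 1/T = 64 Hz.
64 Hz mod fs = 28 Hz.
28 Hz > fs/2 = 18 Hz, folds to fs − 28 Hz = 8 Hz.

8 Hz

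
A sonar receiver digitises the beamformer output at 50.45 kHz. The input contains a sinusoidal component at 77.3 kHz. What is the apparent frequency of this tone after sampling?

23.6 kHz

77.3 kHz mod fs = 26.85 kHz.
26.85 kHz > fs/2 = 25.225 kHz, folds to fs − 26.85 kHz = 23.6 kHz.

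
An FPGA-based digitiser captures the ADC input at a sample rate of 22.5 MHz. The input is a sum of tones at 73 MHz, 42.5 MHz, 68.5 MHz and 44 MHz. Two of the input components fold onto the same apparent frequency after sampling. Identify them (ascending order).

fs/2 = 11.25 MHz.
73 MHz mod fs = 5.5 MHz.
5.5 MHz ≤ fs/2 = 11.25 MHz, appears at 5.5 MHz.
42.5 MHz mod fs = 20 MHz.
20 MHz > fs/2 = 11.25 MHz, folds to fs − 20 MHz = 2.5 MHz.
68.5 MHz mod fs = 1 MHz.
1 MHz ≤ fs/2 = 11.25 MHz, appears at 1 MHz.
44 MHz mod fs = 21.5 MHz.
21.5 MHz > fs/2 = 11.25 MHz, folds to fs − 21.5 MHz = 1 MHz.
44 MHz and 68.5 MHz both map to 1 MHz.

44 MHz, 68.5 MHz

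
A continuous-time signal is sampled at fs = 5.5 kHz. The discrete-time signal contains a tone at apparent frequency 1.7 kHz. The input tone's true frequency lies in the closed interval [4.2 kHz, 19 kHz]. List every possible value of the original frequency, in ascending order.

7.2 kHz, 9.3 kHz, 12.7 kHz, 14.8 kHz, 18.2 kHz

Frequencies that alias to 1.7 kHz are k·fs ± 1.7 kHz for integer k ≥ 0.
k=0: 1.7 kHz.
k=1: 3.8 kHz, 7.2 kHz.
k=2: 9.3 kHz, 12.7 kHz.
k=3: 14.8 kHz, 18.2 kHz.
k=4: 20.3 kHz, 23.7 kHz.
Within [4.2 kHz, 19 kHz]: 7.2 kHz, 9.3 kHz, 12.7 kHz, 14.8 kHz, 18.2 kHz.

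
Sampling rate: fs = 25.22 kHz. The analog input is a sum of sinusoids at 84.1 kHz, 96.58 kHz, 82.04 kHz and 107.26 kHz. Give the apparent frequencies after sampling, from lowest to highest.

4.3 kHz, 6.38 kHz, 8.44 kHz

fs/2 = 12.61 kHz.
84.1 kHz mod fs = 8.44 kHz.
8.44 kHz ≤ fs/2 = 12.61 kHz, appears at 8.44 kHz.
96.58 kHz mod fs = 20.92 kHz.
20.92 kHz > fs/2 = 12.61 kHz, folds to fs − 20.92 kHz = 4.3 kHz.
82.04 kHz mod fs = 6.38 kHz.
6.38 kHz ≤ fs/2 = 12.61 kHz, appears at 6.38 kHz.
107.26 kHz mod fs = 6.38 kHz.
6.38 kHz ≤ fs/2 = 12.61 kHz, appears at 6.38 kHz.
Distinct values: {4.3 kHz, 6.38 kHz, 8.44 kHz}.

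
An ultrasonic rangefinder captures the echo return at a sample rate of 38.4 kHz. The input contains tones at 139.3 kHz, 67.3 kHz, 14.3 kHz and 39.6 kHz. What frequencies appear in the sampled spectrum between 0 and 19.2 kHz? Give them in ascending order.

1.2 kHz, 9.5 kHz, 14.3 kHz

fs/2 = 19.2 kHz.
139.3 kHz mod fs = 24.1 kHz.
24.1 kHz > fs/2 = 19.2 kHz, folds to fs − 24.1 kHz = 14.3 kHz.
67.3 kHz mod fs = 28.9 kHz.
28.9 kHz > fs/2 = 19.2 kHz, folds to fs − 28.9 kHz = 9.5 kHz.
14.3 kHz ≤ fs/2 = 19.2 kHz, passes unchanged.
39.6 kHz mod fs = 1.2 kHz.
1.2 kHz ≤ fs/2 = 19.2 kHz, appears at 1.2 kHz.
Distinct values: {1.2 kHz, 9.5 kHz, 14.3 kHz}.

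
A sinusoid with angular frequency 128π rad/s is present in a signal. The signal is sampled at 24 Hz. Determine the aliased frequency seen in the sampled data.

8 Hz

ω = 128π rad/s → f = ω/(2π) = 64 Hz.
64 Hz mod fs = 16 Hz.
16 Hz > fs/2 = 12 Hz, folds to fs − 16 Hz = 8 Hz.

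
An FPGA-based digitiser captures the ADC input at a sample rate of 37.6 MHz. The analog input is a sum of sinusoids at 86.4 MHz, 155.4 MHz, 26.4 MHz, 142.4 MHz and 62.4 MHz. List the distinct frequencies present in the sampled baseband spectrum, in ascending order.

5 MHz, 8 MHz, 11.2 MHz, 12.8 MHz

fs/2 = 18.8 MHz.
86.4 MHz mod fs = 11.2 MHz.
11.2 MHz ≤ fs/2 = 18.8 MHz, appears at 11.2 MHz.
155.4 MHz mod fs = 5 MHz.
5 MHz ≤ fs/2 = 18.8 MHz, appears at 5 MHz.
26.4 MHz > fs/2 = 18.8 MHz, folds to fs − 26.4 MHz = 11.2 MHz.
142.4 MHz mod fs = 29.6 MHz.
29.6 MHz > fs/2 = 18.8 MHz, folds to fs − 29.6 MHz = 8 MHz.
62.4 MHz mod fs = 24.8 MHz.
24.8 MHz > fs/2 = 18.8 MHz, folds to fs − 24.8 MHz = 12.8 MHz.
Distinct values: {5 MHz, 8 MHz, 11.2 MHz, 12.8 MHz}.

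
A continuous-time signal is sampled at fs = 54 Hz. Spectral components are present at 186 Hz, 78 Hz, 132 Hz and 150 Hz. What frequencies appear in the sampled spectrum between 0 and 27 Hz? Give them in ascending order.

12 Hz, 24 Hz

fs/2 = 27 Hz.
186 Hz mod fs = 24 Hz.
24 Hz ≤ fs/2 = 27 Hz, appears at 24 Hz.
78 Hz mod fs = 24 Hz.
24 Hz ≤ fs/2 = 27 Hz, appears at 24 Hz.
132 Hz mod fs = 24 Hz.
24 Hz ≤ fs/2 = 27 Hz, appears at 24 Hz.
150 Hz mod fs = 42 Hz.
42 Hz > fs/2 = 27 Hz, folds to fs − 42 Hz = 12 Hz.
Distinct values: {12 Hz, 24 Hz}.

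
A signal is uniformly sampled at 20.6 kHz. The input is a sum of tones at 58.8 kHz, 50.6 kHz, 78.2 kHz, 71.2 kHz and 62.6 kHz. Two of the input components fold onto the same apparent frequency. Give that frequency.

9.4 kHz

fs/2 = 10.3 kHz.
58.8 kHz mod fs = 17.6 kHz.
17.6 kHz > fs/2 = 10.3 kHz, folds to fs − 17.6 kHz = 3 kHz.
50.6 kHz mod fs = 9.4 kHz.
9.4 kHz ≤ fs/2 = 10.3 kHz, appears at 9.4 kHz.
78.2 kHz mod fs = 16.4 kHz.
16.4 kHz > fs/2 = 10.3 kHz, folds to fs − 16.4 kHz = 4.2 kHz.
71.2 kHz mod fs = 9.4 kHz.
9.4 kHz ≤ fs/2 = 10.3 kHz, appears at 9.4 kHz.
62.6 kHz mod fs = 0.8 kHz.
0.8 kHz ≤ fs/2 = 10.3 kHz, appears at 0.8 kHz.
50.6 kHz and 71.2 kHz both map to 9.4 kHz.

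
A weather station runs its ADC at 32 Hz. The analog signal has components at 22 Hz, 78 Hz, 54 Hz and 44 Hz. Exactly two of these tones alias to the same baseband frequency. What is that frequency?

fs/2 = 16 Hz.
22 Hz > fs/2 = 16 Hz, folds to fs − 22 Hz = 10 Hz.
78 Hz mod fs = 14 Hz.
14 Hz ≤ fs/2 = 16 Hz, appears at 14 Hz.
54 Hz mod fs = 22 Hz.
22 Hz > fs/2 = 16 Hz, folds to fs − 22 Hz = 10 Hz.
44 Hz mod fs = 12 Hz.
12 Hz ≤ fs/2 = 16 Hz, appears at 12 Hz.
22 Hz and 54 Hz both map to 10 Hz.

10 Hz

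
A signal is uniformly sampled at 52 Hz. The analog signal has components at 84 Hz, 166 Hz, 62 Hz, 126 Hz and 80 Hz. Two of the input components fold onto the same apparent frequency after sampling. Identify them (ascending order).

62 Hz, 166 Hz

fs/2 = 26 Hz.
84 Hz mod fs = 32 Hz.
32 Hz > fs/2 = 26 Hz, folds to fs − 32 Hz = 20 Hz.
166 Hz mod fs = 10 Hz.
10 Hz ≤ fs/2 = 26 Hz, appears at 10 Hz.
62 Hz mod fs = 10 Hz.
10 Hz ≤ fs/2 = 26 Hz, appears at 10 Hz.
126 Hz mod fs = 22 Hz.
22 Hz ≤ fs/2 = 26 Hz, appears at 22 Hz.
80 Hz mod fs = 28 Hz.
28 Hz > fs/2 = 26 Hz, folds to fs − 28 Hz = 24 Hz.
62 Hz and 166 Hz both map to 10 Hz.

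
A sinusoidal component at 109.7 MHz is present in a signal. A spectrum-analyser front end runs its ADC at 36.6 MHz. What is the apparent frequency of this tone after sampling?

0.1 MHz

109.7 MHz mod fs = 36.5 MHz.
36.5 MHz > fs/2 = 18.3 MHz, folds to fs − 36.5 MHz = 0.1 MHz.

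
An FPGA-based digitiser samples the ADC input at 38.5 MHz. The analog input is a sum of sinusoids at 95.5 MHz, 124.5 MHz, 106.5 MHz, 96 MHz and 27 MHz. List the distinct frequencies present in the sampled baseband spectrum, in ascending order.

9 MHz, 11.5 MHz, 18.5 MHz, 19 MHz

fs/2 = 19.25 MHz.
95.5 MHz mod fs = 18.5 MHz.
18.5 MHz ≤ fs/2 = 19.25 MHz, appears at 18.5 MHz.
124.5 MHz mod fs = 9 MHz.
9 MHz ≤ fs/2 = 19.25 MHz, appears at 9 MHz.
106.5 MHz mod fs = 29.5 MHz.
29.5 MHz > fs/2 = 19.25 MHz, folds to fs − 29.5 MHz = 9 MHz.
96 MHz mod fs = 19 MHz.
19 MHz ≤ fs/2 = 19.25 MHz, appears at 19 MHz.
27 MHz > fs/2 = 19.25 MHz, folds to fs − 27 MHz = 11.5 MHz.
Distinct values: {9 MHz, 11.5 MHz, 18.5 MHz, 19 MHz}.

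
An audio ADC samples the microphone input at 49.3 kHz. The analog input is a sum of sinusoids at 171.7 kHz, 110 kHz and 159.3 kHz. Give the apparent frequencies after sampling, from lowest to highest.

11.4 kHz, 23.8 kHz

fs/2 = 24.65 kHz.
171.7 kHz mod fs = 23.8 kHz.
23.8 kHz ≤ fs/2 = 24.65 kHz, appears at 23.8 kHz.
110 kHz mod fs = 11.4 kHz.
11.4 kHz ≤ fs/2 = 24.65 kHz, appears at 11.4 kHz.
159.3 kHz mod fs = 11.4 kHz.
11.4 kHz ≤ fs/2 = 24.65 kHz, appears at 11.4 kHz.
Distinct values: {11.4 kHz, 23.8 kHz}.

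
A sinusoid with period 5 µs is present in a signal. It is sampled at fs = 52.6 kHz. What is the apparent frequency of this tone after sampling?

T = 5 µs → f = 1/T = 200 kHz.
200 kHz mod fs = 42.2 kHz.
42.2 kHz > fs/2 = 26.3 kHz, folds to fs − 42.2 kHz = 10.4 kHz.

10.4 kHz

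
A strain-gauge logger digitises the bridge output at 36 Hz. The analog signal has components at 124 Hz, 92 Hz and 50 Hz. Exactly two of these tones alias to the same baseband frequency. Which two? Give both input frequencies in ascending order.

92 Hz, 124 Hz

fs/2 = 18 Hz.
124 Hz mod fs = 16 Hz.
16 Hz ≤ fs/2 = 18 Hz, appears at 16 Hz.
92 Hz mod fs = 20 Hz.
20 Hz > fs/2 = 18 Hz, folds to fs − 20 Hz = 16 Hz.
50 Hz mod fs = 14 Hz.
14 Hz ≤ fs/2 = 18 Hz, appears at 14 Hz.
92 Hz and 124 Hz both map to 16 Hz.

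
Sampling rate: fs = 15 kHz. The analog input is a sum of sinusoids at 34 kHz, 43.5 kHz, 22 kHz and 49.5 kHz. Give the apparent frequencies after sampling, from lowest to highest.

1.5 kHz, 4 kHz, 4.5 kHz, 7 kHz

fs/2 = 7.5 kHz.
34 kHz mod fs = 4 kHz.
4 kHz ≤ fs/2 = 7.5 kHz, appears at 4 kHz.
43.5 kHz mod fs = 13.5 kHz.
13.5 kHz > fs/2 = 7.5 kHz, folds to fs − 13.5 kHz = 1.5 kHz.
22 kHz mod fs = 7 kHz.
7 kHz ≤ fs/2 = 7.5 kHz, appears at 7 kHz.
49.5 kHz mod fs = 4.5 kHz.
4.5 kHz ≤ fs/2 = 7.5 kHz, appears at 4.5 kHz.
Distinct values: {1.5 kHz, 4 kHz, 4.5 kHz, 7 kHz}.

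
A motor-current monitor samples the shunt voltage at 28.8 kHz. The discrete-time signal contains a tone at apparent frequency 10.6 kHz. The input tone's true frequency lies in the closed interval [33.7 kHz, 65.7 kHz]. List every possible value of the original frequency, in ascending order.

39.4 kHz, 47 kHz

Frequencies that alias to 10.6 kHz are k·fs ± 10.6 kHz for integer k ≥ 0.
k=0: 10.6 kHz.
k=1: 18.2 kHz, 39.4 kHz.
k=2: 47 kHz, 68.2 kHz.
k=3: 75.8 kHz, 97 kHz.
Within [33.7 kHz, 65.7 kHz]: 39.4 kHz, 47 kHz.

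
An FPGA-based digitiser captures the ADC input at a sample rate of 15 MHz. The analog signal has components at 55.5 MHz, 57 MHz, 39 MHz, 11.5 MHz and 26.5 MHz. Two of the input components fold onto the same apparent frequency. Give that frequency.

fs/2 = 7.5 MHz.
55.5 MHz mod fs = 10.5 MHz.
10.5 MHz > fs/2 = 7.5 MHz, folds to fs − 10.5 MHz = 4.5 MHz.
57 MHz mod fs = 12 MHz.
12 MHz > fs/2 = 7.5 MHz, folds to fs − 12 MHz = 3 MHz.
39 MHz mod fs = 9 MHz.
9 MHz > fs/2 = 7.5 MHz, folds to fs − 9 MHz = 6 MHz.
11.5 MHz > fs/2 = 7.5 MHz, folds to fs − 11.5 MHz = 3.5 MHz.
26.5 MHz mod fs = 11.5 MHz.
11.5 MHz > fs/2 = 7.5 MHz, folds to fs − 11.5 MHz = 3.5 MHz.
11.5 MHz and 26.5 MHz both map to 3.5 MHz.

3.5 MHz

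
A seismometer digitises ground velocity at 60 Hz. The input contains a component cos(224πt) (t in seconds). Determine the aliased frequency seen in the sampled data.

ω = 224π rad/s → f = ω/(2π) = 112 Hz.
112 Hz mod fs = 52 Hz.
52 Hz > fs/2 = 30 Hz, folds to fs − 52 Hz = 8 Hz.

8 Hz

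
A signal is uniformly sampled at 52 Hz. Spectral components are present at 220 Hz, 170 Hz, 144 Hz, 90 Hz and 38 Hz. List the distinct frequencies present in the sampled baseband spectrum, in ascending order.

fs/2 = 26 Hz.
220 Hz mod fs = 12 Hz.
12 Hz ≤ fs/2 = 26 Hz, appears at 12 Hz.
170 Hz mod fs = 14 Hz.
14 Hz ≤ fs/2 = 26 Hz, appears at 14 Hz.
144 Hz mod fs = 40 Hz.
40 Hz > fs/2 = 26 Hz, folds to fs − 40 Hz = 12 Hz.
90 Hz mod fs = 38 Hz.
38 Hz > fs/2 = 26 Hz, folds to fs − 38 Hz = 14 Hz.
38 Hz > fs/2 = 26 Hz, folds to fs − 38 Hz = 14 Hz.
Distinct values: {12 Hz, 14 Hz}.

12 Hz, 14 Hz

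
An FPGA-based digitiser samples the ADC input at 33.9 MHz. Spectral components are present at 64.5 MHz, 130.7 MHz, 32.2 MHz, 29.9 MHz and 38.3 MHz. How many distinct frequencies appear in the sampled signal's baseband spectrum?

fs/2 = 16.95 MHz.
64.5 MHz mod fs = 30.6 MHz.
30.6 MHz > fs/2 = 16.95 MHz, folds to fs − 30.6 MHz = 3.3 MHz.
130.7 MHz mod fs = 29 MHz.
29 MHz > fs/2 = 16.95 MHz, folds to fs − 29 MHz = 4.9 MHz.
32.2 MHz > fs/2 = 16.95 MHz, folds to fs − 32.2 MHz = 1.7 MHz.
29.9 MHz > fs/2 = 16.95 MHz, folds to fs − 29.9 MHz = 4 MHz.
38.3 MHz mod fs = 4.4 MHz.
4.4 MHz ≤ fs/2 = 16.95 MHz, appears at 4.4 MHz.
Distinct values: {1.7 MHz, 3.3 MHz, 4 MHz, 4.4 MHz, 4.9 MHz} → 5.

5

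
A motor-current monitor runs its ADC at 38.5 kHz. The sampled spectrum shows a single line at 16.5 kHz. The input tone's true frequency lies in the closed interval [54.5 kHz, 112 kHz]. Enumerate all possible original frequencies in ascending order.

55 kHz, 60.5 kHz, 93.5 kHz, 99 kHz

Frequencies that alias to 16.5 kHz are k·fs ± 16.5 kHz for integer k ≥ 0.
k=0: 16.5 kHz.
k=1: 22 kHz, 55 kHz.
k=2: 60.5 kHz, 93.5 kHz.
k=3: 99 kHz, 132 kHz.
k=4: 137.5 kHz, 170.5 kHz.
Within [54.5 kHz, 112 kHz]: 55 kHz, 60.5 kHz, 93.5 kHz, 99 kHz.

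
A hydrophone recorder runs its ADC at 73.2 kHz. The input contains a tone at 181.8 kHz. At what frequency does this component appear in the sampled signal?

35.4 kHz

181.8 kHz mod fs = 35.4 kHz.
35.4 kHz ≤ fs/2 = 36.6 kHz, appears at 35.4 kHz.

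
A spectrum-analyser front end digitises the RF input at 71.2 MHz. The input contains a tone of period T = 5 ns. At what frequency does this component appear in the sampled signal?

T = 5 ns → f = 1/T = 200 MHz.
200 MHz mod fs = 57.6 MHz.
57.6 MHz > fs/2 = 35.6 MHz, folds to fs − 57.6 MHz = 13.6 MHz.

13.6 MHz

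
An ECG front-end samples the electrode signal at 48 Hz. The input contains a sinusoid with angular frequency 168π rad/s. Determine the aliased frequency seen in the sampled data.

12 Hz

ω = 168π rad/s → f = ω/(2π) = 84 Hz.
84 Hz mod fs = 36 Hz.
36 Hz > fs/2 = 24 Hz, folds to fs − 36 Hz = 12 Hz.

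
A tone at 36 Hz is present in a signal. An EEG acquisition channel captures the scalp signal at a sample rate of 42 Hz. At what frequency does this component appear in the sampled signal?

6 Hz

36 Hz > fs/2 = 21 Hz, folds to fs − 36 Hz = 6 Hz.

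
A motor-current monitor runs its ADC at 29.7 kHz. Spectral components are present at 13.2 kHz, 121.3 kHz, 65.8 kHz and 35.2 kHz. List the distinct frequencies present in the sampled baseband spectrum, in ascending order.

fs/2 = 14.85 kHz.
13.2 kHz ≤ fs/2 = 14.85 kHz, passes unchanged.
121.3 kHz mod fs = 2.5 kHz.
2.5 kHz ≤ fs/2 = 14.85 kHz, appears at 2.5 kHz.
65.8 kHz mod fs = 6.4 kHz.
6.4 kHz ≤ fs/2 = 14.85 kHz, appears at 6.4 kHz.
35.2 kHz mod fs = 5.5 kHz.
5.5 kHz ≤ fs/2 = 14.85 kHz, appears at 5.5 kHz.
Distinct values: {2.5 kHz, 5.5 kHz, 6.4 kHz, 13.2 kHz}.

2.5 kHz, 5.5 kHz, 6.4 kHz, 13.2 kHz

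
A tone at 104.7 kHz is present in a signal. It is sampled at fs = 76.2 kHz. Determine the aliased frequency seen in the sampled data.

104.7 kHz mod fs = 28.5 kHz.
28.5 kHz ≤ fs/2 = 38.1 kHz, appears at 28.5 kHz.

28.5 kHz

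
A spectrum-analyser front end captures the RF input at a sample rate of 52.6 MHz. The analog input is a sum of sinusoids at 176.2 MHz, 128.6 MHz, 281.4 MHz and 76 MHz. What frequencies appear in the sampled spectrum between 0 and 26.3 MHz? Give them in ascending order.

fs/2 = 26.3 MHz.
176.2 MHz mod fs = 18.4 MHz.
18.4 MHz ≤ fs/2 = 26.3 MHz, appears at 18.4 MHz.
128.6 MHz mod fs = 23.4 MHz.
23.4 MHz ≤ fs/2 = 26.3 MHz, appears at 23.4 MHz.
281.4 MHz mod fs = 18.4 MHz.
18.4 MHz ≤ fs/2 = 26.3 MHz, appears at 18.4 MHz.
76 MHz mod fs = 23.4 MHz.
23.4 MHz ≤ fs/2 = 26.3 MHz, appears at 23.4 MHz.
Distinct values: {18.4 MHz, 23.4 MHz}.

18.4 MHz, 23.4 MHz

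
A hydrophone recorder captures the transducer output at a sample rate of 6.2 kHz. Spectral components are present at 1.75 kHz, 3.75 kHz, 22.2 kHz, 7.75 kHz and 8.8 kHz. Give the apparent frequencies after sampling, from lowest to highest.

fs/2 = 3.1 kHz.
1.75 kHz ≤ fs/2 = 3.1 kHz, passes unchanged.
3.75 kHz > fs/2 = 3.1 kHz, folds to fs − 3.75 kHz = 2.45 kHz.
22.2 kHz mod fs = 3.6 kHz.
3.6 kHz > fs/2 = 3.1 kHz, folds to fs − 3.6 kHz = 2.6 kHz.
7.75 kHz mod fs = 1.55 kHz.
1.55 kHz ≤ fs/2 = 3.1 kHz, appears at 1.55 kHz.
8.8 kHz mod fs = 2.6 kHz.
2.6 kHz ≤ fs/2 = 3.1 kHz, appears at 2.6 kHz.
Distinct values: {1.55 kHz, 1.75 kHz, 2.45 kHz, 2.6 kHz}.

1.55 kHz, 1.75 kHz, 2.45 kHz, 2.6 kHz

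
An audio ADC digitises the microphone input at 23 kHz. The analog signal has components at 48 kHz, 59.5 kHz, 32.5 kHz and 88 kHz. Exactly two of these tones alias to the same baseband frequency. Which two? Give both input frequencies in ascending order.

32.5 kHz, 59.5 kHz

fs/2 = 11.5 kHz.
48 kHz mod fs = 2 kHz.
2 kHz ≤ fs/2 = 11.5 kHz, appears at 2 kHz.
59.5 kHz mod fs = 13.5 kHz.
13.5 kHz > fs/2 = 11.5 kHz, folds to fs − 13.5 kHz = 9.5 kHz.
32.5 kHz mod fs = 9.5 kHz.
9.5 kHz ≤ fs/2 = 11.5 kHz, appears at 9.5 kHz.
88 kHz mod fs = 19 kHz.
19 kHz > fs/2 = 11.5 kHz, folds to fs − 19 kHz = 4 kHz.
32.5 kHz and 59.5 kHz both map to 9.5 kHz.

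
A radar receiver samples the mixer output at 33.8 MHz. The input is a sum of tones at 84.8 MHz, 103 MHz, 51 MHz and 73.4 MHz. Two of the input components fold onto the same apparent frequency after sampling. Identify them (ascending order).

51 MHz, 84.8 MHz

fs/2 = 16.9 MHz.
84.8 MHz mod fs = 17.2 MHz.
17.2 MHz > fs/2 = 16.9 MHz, folds to fs − 17.2 MHz = 16.6 MHz.
103 MHz mod fs = 1.6 MHz.
1.6 MHz ≤ fs/2 = 16.9 MHz, appears at 1.6 MHz.
51 MHz mod fs = 17.2 MHz.
17.2 MHz > fs/2 = 16.9 MHz, folds to fs − 17.2 MHz = 16.6 MHz.
73.4 MHz mod fs = 5.8 MHz.
5.8 MHz ≤ fs/2 = 16.9 MHz, appears at 5.8 MHz.
51 MHz and 84.8 MHz both map to 16.6 MHz.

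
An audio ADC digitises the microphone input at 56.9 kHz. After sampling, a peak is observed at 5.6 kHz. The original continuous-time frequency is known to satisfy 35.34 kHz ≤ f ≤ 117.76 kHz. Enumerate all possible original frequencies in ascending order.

Frequencies that alias to 5.6 kHz are k·fs ± 5.6 kHz for integer k ≥ 0.
k=0: 5.6 kHz.
k=1: 51.3 kHz, 62.5 kHz.
k=2: 108.2 kHz, 119.4 kHz.
k=3: 165.1 kHz, 176.3 kHz.
Within [35.34 kHz, 117.76 kHz]: 51.3 kHz, 62.5 kHz, 108.2 kHz.

51.3 kHz, 62.5 kHz, 108.2 kHz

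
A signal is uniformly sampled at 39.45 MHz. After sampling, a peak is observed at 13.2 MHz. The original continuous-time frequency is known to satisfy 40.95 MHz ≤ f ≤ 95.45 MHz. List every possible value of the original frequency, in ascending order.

52.65 MHz, 65.7 MHz, 92.1 MHz

Frequencies that alias to 13.2 MHz are k·fs ± 13.2 MHz for integer k ≥ 0.
k=0: 13.2 MHz.
k=1: 26.25 MHz, 52.65 MHz.
k=2: 65.7 MHz, 92.1 MHz.
k=3: 105.15 MHz, 131.55 MHz.
Within [40.95 MHz, 95.45 MHz]: 52.65 MHz, 65.7 MHz, 92.1 MHz.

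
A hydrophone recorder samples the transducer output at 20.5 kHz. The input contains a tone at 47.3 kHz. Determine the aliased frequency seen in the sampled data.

47.3 kHz mod fs = 6.3 kHz.
6.3 kHz ≤ fs/2 = 10.25 kHz, appears at 6.3 kHz.

6.3 kHz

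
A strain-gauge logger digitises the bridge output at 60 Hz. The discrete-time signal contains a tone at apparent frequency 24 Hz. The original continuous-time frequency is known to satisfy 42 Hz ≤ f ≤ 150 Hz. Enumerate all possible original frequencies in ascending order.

Frequencies that alias to 24 Hz are k·fs ± 24 Hz for integer k ≥ 0.
k=0: 24 Hz.
k=1: 36 Hz, 84 Hz.
k=2: 96 Hz, 144 Hz.
k=3: 156 Hz, 204 Hz.
Within [42 Hz, 150 Hz]: 84 Hz, 96 Hz, 144 Hz.

84 Hz, 96 Hz, 144 Hz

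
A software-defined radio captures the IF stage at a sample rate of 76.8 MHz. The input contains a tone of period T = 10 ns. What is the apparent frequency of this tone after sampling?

23.2 MHz

T = 10 ns → f = 1/T = 100 MHz.
100 MHz mod fs = 23.2 MHz.
23.2 MHz ≤ fs/2 = 38.4 MHz, appears at 23.2 MHz.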